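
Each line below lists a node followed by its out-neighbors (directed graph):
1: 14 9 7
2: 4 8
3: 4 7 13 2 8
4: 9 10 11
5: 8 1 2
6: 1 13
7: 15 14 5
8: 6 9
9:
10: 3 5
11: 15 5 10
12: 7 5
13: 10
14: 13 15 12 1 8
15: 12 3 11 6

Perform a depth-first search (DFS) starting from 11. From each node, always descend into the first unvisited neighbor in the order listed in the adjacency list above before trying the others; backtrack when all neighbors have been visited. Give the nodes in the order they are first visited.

11 → 15 → 12 → 7 → 14 → 13 → 10 → 3 → 4 → 9 → 2 → 8 → 6 → 1 → 5

Visit 11
11 → 15
15 → 12
12 → 7
7 → 14
14 → 13
13 → 10
10 → 3
3 → 4
4 → 9
3 → 2
2 → 8
8 → 6
6 → 1
10 → 5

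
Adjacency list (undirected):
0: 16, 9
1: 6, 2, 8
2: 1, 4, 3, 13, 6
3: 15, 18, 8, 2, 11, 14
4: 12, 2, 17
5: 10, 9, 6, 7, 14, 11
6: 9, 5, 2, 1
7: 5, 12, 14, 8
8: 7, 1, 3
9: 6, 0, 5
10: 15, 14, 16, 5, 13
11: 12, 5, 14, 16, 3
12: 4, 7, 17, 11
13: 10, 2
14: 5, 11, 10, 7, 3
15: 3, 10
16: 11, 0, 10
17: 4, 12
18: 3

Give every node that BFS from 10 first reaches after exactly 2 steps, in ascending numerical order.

Level 0: 10
Level 1: 5, 13, 14, 15, 16
Level 2: 0, 2, 3, 6, 7, 9, 11
Level 3: 1, 4, 8, 12, 18
Level 4: 17

0, 2, 3, 6, 7, 9, 11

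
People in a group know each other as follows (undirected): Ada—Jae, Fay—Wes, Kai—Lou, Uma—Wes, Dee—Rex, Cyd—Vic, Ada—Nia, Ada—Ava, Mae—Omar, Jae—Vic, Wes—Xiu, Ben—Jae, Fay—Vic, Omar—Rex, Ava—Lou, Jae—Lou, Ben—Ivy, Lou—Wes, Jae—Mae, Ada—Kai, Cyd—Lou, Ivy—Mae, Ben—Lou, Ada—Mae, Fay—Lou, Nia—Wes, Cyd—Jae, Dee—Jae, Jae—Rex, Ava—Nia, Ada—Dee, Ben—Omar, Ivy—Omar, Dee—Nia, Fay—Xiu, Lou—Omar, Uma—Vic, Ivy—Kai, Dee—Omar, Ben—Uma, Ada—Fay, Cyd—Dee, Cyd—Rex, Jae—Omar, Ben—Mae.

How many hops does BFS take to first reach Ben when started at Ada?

Level 0: Ada
Level 1: Ava, Dee, Fay, Jae, Kai, Mae, Nia
Level 2: Ben, Cyd, Ivy, Lou, Omar, Rex, Vic, Wes, Xiu
Level 3: Uma
Ben first appears at level 2.

2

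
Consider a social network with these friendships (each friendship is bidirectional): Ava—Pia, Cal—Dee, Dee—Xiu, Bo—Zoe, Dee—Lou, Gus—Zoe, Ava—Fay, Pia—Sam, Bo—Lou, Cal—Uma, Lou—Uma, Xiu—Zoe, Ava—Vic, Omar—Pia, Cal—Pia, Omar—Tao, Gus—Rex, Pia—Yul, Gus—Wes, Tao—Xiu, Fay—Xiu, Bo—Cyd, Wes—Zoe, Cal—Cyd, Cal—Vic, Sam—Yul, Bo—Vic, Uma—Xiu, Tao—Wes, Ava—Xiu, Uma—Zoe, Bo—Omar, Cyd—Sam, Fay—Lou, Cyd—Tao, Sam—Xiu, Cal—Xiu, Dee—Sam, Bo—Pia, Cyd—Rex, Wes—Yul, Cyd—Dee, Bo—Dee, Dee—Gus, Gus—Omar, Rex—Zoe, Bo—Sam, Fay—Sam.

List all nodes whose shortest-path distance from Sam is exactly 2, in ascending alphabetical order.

Ava, Cal, Gus, Lou, Omar, Rex, Tao, Uma, Vic, Wes, Zoe

Level 0: Sam
Level 1: Bo, Cyd, Dee, Fay, Pia, Xiu, Yul
Level 2: Ava, Cal, Gus, Lou, Omar, Rex, Tao, Uma, Vic, Wes, Zoe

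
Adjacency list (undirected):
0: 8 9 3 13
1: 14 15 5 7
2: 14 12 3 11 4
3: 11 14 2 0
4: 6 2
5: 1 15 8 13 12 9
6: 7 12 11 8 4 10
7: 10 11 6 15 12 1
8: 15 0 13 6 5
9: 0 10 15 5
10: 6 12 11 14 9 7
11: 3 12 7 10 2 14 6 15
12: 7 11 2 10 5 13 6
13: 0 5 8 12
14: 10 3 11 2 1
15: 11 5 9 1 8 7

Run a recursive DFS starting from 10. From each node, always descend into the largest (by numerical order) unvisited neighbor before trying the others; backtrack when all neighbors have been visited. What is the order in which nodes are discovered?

10, 14, 11, 15, 9, 5, 13, 12, 7, 6, 8, 0, 3, 2, 4, 1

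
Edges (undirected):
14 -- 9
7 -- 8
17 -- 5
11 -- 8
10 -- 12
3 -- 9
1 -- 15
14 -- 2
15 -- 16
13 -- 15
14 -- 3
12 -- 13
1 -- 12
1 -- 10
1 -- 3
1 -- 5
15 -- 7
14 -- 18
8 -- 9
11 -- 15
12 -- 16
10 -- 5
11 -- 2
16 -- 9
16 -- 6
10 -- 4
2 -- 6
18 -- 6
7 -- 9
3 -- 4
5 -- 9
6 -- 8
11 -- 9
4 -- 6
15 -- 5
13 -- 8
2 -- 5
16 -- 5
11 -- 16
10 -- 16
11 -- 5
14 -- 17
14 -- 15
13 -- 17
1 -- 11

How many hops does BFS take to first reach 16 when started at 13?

2

Level 0: 13
Level 1: 8, 12, 15, 17
Level 2: 1, 5, 6, 7, 9, 10, 11, 14, 16
Level 3: 2, 3, 4, 18
16 first appears at level 2.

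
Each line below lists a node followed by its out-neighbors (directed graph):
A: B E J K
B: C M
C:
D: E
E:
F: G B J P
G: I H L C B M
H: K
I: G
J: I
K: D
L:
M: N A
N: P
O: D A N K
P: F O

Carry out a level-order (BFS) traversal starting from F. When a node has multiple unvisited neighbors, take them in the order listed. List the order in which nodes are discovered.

Visit F; enqueue G, B, J, P → queue [G, B, J, P]
Visit G; enqueue I, H, L, C, M → queue [B, J, P, I, H, L, C, M]
Visit B → queue [J, P, I, H, L, C, M]
Visit J → queue [P, I, H, L, C, M]
Visit P; enqueue O → queue [I, H, L, C, M, O]
Visit I → queue [H, L, C, M, O]
Visit H; enqueue K → queue [L, C, M, O, K]
Visit L → queue [C, M, O, K]
Visit C → queue [M, O, K]
Visit M; enqueue N, A → queue [O, K, N, A]
Visit O; enqueue D → queue [K, N, A, D]
Visit K → queue [N, A, D]
Visit N → queue [A, D]
Visit A; enqueue E → queue [D, E]
Visit D → queue [E]
Visit E → queue []

F G B J P I H L C M O K N A D E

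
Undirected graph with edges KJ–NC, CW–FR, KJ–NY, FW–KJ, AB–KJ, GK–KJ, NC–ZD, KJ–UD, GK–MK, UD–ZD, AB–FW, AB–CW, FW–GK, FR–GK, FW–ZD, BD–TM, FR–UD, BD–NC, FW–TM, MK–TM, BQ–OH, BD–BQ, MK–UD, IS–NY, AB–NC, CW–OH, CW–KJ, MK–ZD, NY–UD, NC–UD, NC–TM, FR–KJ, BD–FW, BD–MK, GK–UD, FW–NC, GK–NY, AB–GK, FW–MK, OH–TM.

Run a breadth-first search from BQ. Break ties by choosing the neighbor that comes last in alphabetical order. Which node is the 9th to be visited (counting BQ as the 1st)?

KJ

Visit BQ; enqueue OH, BD → queue [OH, BD]
Visit OH; enqueue TM, CW → queue [BD, TM, CW]
Visit BD; enqueue NC, MK, FW → queue [TM, CW, NC, MK, FW]
Visit TM → queue [CW, NC, MK, FW]
Visit CW; enqueue KJ, FR, AB → queue [NC, MK, FW, KJ, FR, AB]
Visit NC; enqueue ZD, UD → queue [MK, FW, KJ, FR, AB, ZD, UD]
Visit MK; enqueue GK → queue [FW, KJ, FR, AB, ZD, UD, GK]
Visit FW → queue [KJ, FR, AB, ZD, UD, GK]
Visit KJ; enqueue NY → queue [FR, AB, ZD, UD, GK, NY]
Visit FR → queue [AB, ZD, UD, GK, NY]
Visit AB → queue [ZD, UD, GK, NY]
Visit ZD → queue [UD, GK, NY]
Visit UD → queue [GK, NY]
Visit GK → queue [NY]
Visit NY; enqueue IS → queue [IS]
Visit IS → queue []

Visit order: BQ, OH, BD, TM, CW, NC, MK, FW, KJ, FR, AB, ZD, UD, GK, NY, IS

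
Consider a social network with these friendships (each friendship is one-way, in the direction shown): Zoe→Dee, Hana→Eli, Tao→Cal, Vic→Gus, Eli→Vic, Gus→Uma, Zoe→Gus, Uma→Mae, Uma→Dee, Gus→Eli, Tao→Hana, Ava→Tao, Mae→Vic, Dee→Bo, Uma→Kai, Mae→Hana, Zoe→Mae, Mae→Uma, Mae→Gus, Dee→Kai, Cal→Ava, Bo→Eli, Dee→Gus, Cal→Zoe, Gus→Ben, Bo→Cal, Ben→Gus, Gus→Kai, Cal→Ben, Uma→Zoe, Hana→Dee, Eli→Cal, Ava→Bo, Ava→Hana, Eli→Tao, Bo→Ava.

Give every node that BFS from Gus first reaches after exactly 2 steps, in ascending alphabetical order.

Level 0: Gus
Level 1: Ben, Eli, Kai, Uma
Level 2: Cal, Dee, Mae, Tao, Vic, Zoe
Level 3: Ava, Bo, Hana

Cal, Dee, Mae, Tao, Vic, Zoe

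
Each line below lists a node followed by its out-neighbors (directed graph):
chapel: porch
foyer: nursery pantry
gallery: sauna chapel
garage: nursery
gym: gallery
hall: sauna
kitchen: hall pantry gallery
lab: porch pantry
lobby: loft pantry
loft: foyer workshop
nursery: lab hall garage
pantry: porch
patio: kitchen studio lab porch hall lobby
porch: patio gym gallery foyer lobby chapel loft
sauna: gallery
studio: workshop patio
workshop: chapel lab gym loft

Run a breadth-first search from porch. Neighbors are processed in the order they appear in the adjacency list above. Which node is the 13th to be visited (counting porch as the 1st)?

sauna

Visit porch; enqueue patio, gym, gallery, foyer, lobby, chapel, loft → queue [patio, gym, gallery, foyer, lobby, chapel, loft]
Visit patio; enqueue kitchen, studio, lab, hall → queue [gym, gallery, foyer, lobby, chapel, loft, kitchen, studio, lab, hall]
Visit gym → queue [gallery, foyer, lobby, chapel, loft, kitchen, studio, lab, hall]
Visit gallery; enqueue sauna → queue [foyer, lobby, chapel, loft, kitchen, studio, lab, hall, sauna]
Visit foyer; enqueue nursery, pantry → queue [lobby, chapel, loft, kitchen, studio, lab, hall, sauna, nursery, pantry]
Visit lobby → queue [chapel, loft, kitchen, studio, lab, hall, sauna, nursery, pantry]
Visit chapel → queue [loft, kitchen, studio, lab, hall, sauna, nursery, pantry]
Visit loft; enqueue workshop → queue [kitchen, studio, lab, hall, sauna, nursery, pantry, workshop]
Visit kitchen → queue [studio, lab, hall, sauna, nursery, pantry, workshop]
Visit studio → queue [lab, hall, sauna, nursery, pantry, workshop]
Visit lab → queue [hall, sauna, nursery, pantry, workshop]
Visit hall → queue [sauna, nursery, pantry, workshop]
Visit sauna → queue [nursery, pantry, workshop]
Visit nursery; enqueue garage → queue [pantry, workshop, garage]
Visit pantry → queue [workshop, garage]
Visit workshop → queue [garage]
Visit garage → queue []

Visit order: porch, patio, gym, gallery, foyer, lobby, chapel, loft, kitchen, studio, lab, hall, sauna, nursery, pantry, workshop, garage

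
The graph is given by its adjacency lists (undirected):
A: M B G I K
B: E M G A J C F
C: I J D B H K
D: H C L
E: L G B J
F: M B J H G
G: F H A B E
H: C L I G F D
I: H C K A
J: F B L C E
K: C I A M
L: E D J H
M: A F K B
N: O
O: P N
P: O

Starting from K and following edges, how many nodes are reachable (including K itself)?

BFS from K visits: K, C, I, A, M, J, D, B, H, G, F, L, E
Reachable nodes: 13 of 16 total.

13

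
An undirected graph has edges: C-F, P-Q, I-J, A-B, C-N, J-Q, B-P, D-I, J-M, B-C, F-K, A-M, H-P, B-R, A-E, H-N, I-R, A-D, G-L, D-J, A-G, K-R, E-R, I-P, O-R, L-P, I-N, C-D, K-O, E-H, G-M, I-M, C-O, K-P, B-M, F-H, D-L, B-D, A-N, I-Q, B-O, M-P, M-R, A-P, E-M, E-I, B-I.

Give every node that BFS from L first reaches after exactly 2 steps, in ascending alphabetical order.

Level 0: L
Level 1: D, G, P
Level 2: A, B, C, H, I, J, K, M, Q
Level 3: E, F, N, O, R

A, B, C, H, I, J, K, M, Q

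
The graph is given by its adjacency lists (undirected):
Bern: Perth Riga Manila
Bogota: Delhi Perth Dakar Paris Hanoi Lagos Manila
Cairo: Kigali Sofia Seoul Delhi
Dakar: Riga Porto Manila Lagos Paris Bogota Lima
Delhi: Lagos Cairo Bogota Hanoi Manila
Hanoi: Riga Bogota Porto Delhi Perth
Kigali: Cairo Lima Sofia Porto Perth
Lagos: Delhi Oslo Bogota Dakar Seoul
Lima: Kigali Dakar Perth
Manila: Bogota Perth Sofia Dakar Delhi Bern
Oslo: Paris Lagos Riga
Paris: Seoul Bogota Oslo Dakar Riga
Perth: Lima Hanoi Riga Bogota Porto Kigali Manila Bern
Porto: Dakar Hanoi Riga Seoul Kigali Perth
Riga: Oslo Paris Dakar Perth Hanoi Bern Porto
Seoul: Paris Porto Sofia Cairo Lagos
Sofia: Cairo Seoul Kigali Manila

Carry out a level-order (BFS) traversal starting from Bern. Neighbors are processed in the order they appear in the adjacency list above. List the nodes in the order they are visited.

Visit Bern; enqueue Perth, Riga, Manila → queue [Perth, Riga, Manila]
Visit Perth; enqueue Lima, Hanoi, Bogota, Porto, Kigali → queue [Riga, Manila, Lima, Hanoi, Bogota, Porto, Kigali]
Visit Riga; enqueue Oslo, Paris, Dakar → queue [Manila, Lima, Hanoi, Bogota, Porto, Kigali, Oslo, Paris, Dakar]
Visit Manila; enqueue Sofia, Delhi → queue [Lima, Hanoi, Bogota, Porto, Kigali, Oslo, Paris, Dakar, Sofia, Delhi]
Visit Lima → queue [Hanoi, Bogota, Porto, Kigali, Oslo, Paris, Dakar, Sofia, Delhi]
Visit Hanoi → queue [Bogota, Porto, Kigali, Oslo, Paris, Dakar, Sofia, Delhi]
Visit Bogota; enqueue Lagos → queue [Porto, Kigali, Oslo, Paris, Dakar, Sofia, Delhi, Lagos]
Visit Porto; enqueue Seoul → queue [Kigali, Oslo, Paris, Dakar, Sofia, Delhi, Lagos, Seoul]
Visit Kigali; enqueue Cairo → queue [Oslo, Paris, Dakar, Sofia, Delhi, Lagos, Seoul, Cairo]
Visit Oslo → queue [Paris, Dakar, Sofia, Delhi, Lagos, Seoul, Cairo]
Visit Paris → queue [Dakar, Sofia, Delhi, Lagos, Seoul, Cairo]
Visit Dakar → queue [Sofia, Delhi, Lagos, Seoul, Cairo]
Visit Sofia → queue [Delhi, Lagos, Seoul, Cairo]
Visit Delhi → queue [Lagos, Seoul, Cairo]
Visit Lagos → queue [Seoul, Cairo]
Visit Seoul → queue [Cairo]
Visit Cairo → queue []

Bern, Perth, Riga, Manila, Lima, Hanoi, Bogota, Porto, Kigali, Oslo, Paris, Dakar, Sofia, Delhi, Lagos, Seoul, Cairo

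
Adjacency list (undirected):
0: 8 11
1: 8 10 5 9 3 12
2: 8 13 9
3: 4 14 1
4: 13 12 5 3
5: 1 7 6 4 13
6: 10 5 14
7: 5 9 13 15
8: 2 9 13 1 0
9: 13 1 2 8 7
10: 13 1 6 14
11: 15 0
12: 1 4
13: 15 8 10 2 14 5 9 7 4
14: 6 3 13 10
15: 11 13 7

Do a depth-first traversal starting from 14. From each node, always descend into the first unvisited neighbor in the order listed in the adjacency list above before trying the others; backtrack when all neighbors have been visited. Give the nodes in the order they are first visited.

14, 6, 10, 13, 15, 11, 0, 8, 2, 9, 1, 5, 7, 4, 12, 3

Visit 14
14 → 6
6 → 10
10 → 13
13 → 15
15 → 11
11 → 0
0 → 8
8 → 2
2 → 9
9 → 1
1 → 5
5 → 7
5 → 4
4 → 12
4 → 3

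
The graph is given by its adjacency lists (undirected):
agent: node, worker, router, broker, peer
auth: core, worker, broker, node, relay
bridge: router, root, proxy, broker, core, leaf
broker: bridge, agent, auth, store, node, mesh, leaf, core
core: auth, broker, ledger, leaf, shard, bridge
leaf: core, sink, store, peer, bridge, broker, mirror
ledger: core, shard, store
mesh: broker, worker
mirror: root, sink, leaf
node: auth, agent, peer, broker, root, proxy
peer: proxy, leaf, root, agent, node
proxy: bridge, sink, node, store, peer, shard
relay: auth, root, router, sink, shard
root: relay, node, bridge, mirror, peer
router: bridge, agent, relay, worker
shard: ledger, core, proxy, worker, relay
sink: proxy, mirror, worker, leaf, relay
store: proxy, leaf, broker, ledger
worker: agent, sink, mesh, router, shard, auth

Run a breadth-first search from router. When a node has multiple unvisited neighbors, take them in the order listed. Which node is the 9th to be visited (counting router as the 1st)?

core

Visit router; enqueue bridge, agent, relay, worker → queue [bridge, agent, relay, worker]
Visit bridge; enqueue root, proxy, broker, core, leaf → queue [agent, relay, worker, root, proxy, broker, core, leaf]
Visit agent; enqueue node, peer → queue [relay, worker, root, proxy, broker, core, leaf, node, peer]
Visit relay; enqueue auth, sink, shard → queue [worker, root, proxy, broker, core, leaf, node, peer, auth, sink, shard]
Visit worker; enqueue mesh → queue [root, proxy, broker, core, leaf, node, peer, auth, sink, shard, mesh]
Visit root; enqueue mirror → queue [proxy, broker, core, leaf, node, peer, auth, sink, shard, mesh, mirror]
Visit proxy; enqueue store → queue [broker, core, leaf, node, peer, auth, sink, shard, mesh, mirror, store]
Visit broker → queue [core, leaf, node, peer, auth, sink, shard, mesh, mirror, store]
Visit core; enqueue ledger → queue [leaf, node, peer, auth, sink, shard, mesh, mirror, store, ledger]
Visit leaf → queue [node, peer, auth, sink, shard, mesh, mirror, store, ledger]
Visit node → queue [peer, auth, sink, shard, mesh, mirror, store, ledger]
Visit peer → queue [auth, sink, shard, mesh, mirror, store, ledger]
Visit auth → queue [sink, shard, mesh, mirror, store, ledger]
Visit sink → queue [shard, mesh, mirror, store, ledger]
Visit shard → queue [mesh, mirror, store, ledger]
Visit mesh → queue [mirror, store, ledger]
Visit mirror → queue [store, ledger]
Visit store → queue [ledger]
Visit ledger → queue []

Visit order: router, bridge, agent, relay, worker, root, proxy, broker, core, leaf, node, peer, auth, sink, shard, mesh, mirror, store, ledger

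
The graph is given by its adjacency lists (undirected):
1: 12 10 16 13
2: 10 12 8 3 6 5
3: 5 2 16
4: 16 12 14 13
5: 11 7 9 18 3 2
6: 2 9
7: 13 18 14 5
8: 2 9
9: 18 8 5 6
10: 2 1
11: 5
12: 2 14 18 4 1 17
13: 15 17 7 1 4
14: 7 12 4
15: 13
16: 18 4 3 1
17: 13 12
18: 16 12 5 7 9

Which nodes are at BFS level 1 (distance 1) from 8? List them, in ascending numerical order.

Level 0: 8
Level 1: 2, 9
Level 2: 3, 5, 6, 10, 12, 18
Level 3: 1, 4, 7, 11, 14, 16, 17
Level 4: 13
Level 5: 15

2, 9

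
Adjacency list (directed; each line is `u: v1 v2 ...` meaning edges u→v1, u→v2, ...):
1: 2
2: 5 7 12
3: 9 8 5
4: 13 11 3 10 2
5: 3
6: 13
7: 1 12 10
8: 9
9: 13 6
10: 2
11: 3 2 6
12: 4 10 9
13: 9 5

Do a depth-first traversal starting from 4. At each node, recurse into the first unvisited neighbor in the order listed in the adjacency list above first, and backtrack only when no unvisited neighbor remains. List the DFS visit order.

4, 13, 9, 6, 5, 3, 8, 11, 2, 7, 1, 12, 10

Visit 4
4 → 13
13 → 9
9 → 6
13 → 5
5 → 3
3 → 8
4 → 11
11 → 2
2 → 7
7 → 1
7 → 12
12 → 10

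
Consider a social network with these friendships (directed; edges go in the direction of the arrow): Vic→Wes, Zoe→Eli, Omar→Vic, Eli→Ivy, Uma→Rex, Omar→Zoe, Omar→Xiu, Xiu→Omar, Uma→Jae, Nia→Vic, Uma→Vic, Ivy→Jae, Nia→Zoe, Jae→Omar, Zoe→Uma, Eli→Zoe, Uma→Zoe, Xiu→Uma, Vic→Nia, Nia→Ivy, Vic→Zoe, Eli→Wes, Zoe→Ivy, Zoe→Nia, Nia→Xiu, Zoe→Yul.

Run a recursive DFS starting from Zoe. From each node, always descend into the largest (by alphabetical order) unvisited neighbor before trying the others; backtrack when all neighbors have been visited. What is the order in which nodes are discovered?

Zoe, Yul, Uma, Vic, Wes, Nia, Xiu, Omar, Ivy, Jae, Rex, Eli

Visit Zoe
Zoe → Yul
Zoe → Uma
Uma → Vic
Vic → Wes
Vic → Nia
Nia → Xiu
Xiu → Omar
Nia → Ivy
Ivy → Jae
Uma → Rex
Zoe → Eli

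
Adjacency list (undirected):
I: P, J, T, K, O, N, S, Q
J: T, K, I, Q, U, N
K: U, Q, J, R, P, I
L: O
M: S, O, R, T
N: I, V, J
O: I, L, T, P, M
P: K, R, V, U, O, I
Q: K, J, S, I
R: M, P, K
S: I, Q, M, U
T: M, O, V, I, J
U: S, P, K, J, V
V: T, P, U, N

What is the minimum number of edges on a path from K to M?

2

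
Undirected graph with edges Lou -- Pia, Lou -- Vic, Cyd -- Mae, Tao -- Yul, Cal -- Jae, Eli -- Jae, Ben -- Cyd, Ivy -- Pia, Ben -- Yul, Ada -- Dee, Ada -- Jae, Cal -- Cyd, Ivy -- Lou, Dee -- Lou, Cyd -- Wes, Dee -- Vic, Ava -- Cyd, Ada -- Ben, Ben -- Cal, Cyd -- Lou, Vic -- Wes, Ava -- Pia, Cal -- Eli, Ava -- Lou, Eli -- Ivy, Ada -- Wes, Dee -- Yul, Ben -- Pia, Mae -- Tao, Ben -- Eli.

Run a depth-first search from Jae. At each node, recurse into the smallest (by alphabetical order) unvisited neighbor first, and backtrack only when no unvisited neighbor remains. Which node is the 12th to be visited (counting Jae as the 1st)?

Visit Jae
Jae → Ada
Ada → Ben
Ben → Cal
Cal → Cyd
Cyd → Ava
Ava → Lou
Lou → Dee
Dee → Vic
Vic → Wes
Dee → Yul
Yul → Tao
Tao → Mae
Lou → Ivy
Ivy → Eli
Ivy → Pia

Visit order: Jae, Ada, Ben, Cal, Cyd, Ava, Lou, Dee, Vic, Wes, Yul, Tao, Mae, Ivy, Eli, Pia

Tao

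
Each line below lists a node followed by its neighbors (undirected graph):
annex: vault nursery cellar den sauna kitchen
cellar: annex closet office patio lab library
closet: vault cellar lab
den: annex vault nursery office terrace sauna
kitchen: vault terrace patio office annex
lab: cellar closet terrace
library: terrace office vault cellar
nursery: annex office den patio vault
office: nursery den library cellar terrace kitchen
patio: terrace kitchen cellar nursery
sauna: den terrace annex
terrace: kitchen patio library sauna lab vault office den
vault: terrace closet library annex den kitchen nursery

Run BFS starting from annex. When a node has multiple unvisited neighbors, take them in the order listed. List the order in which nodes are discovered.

annex → vault → nursery → cellar → den → sauna → kitchen → terrace → closet → library → office → patio → lab

Visit annex; enqueue vault, nursery, cellar, den, sauna, kitchen → queue [vault, nursery, cellar, den, sauna, kitchen]
Visit vault; enqueue terrace, closet, library → queue [nursery, cellar, den, sauna, kitchen, terrace, closet, library]
Visit nursery; enqueue office, patio → queue [cellar, den, sauna, kitchen, terrace, closet, library, office, patio]
Visit cellar; enqueue lab → queue [den, sauna, kitchen, terrace, closet, library, office, patio, lab]
Visit den → queue [sauna, kitchen, terrace, closet, library, office, patio, lab]
Visit sauna → queue [kitchen, terrace, closet, library, office, patio, lab]
Visit kitchen → queue [terrace, closet, library, office, patio, lab]
Visit terrace → queue [closet, library, office, patio, lab]
Visit closet → queue [library, office, patio, lab]
Visit library → queue [office, patio, lab]
Visit office → queue [patio, lab]
Visit patio → queue [lab]
Visit lab → queue []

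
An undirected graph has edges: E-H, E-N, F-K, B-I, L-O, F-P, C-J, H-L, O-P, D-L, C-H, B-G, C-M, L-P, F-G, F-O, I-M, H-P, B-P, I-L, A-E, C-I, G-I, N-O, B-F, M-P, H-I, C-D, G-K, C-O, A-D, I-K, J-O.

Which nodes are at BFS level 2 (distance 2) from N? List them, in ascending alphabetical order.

A, C, F, H, J, L, P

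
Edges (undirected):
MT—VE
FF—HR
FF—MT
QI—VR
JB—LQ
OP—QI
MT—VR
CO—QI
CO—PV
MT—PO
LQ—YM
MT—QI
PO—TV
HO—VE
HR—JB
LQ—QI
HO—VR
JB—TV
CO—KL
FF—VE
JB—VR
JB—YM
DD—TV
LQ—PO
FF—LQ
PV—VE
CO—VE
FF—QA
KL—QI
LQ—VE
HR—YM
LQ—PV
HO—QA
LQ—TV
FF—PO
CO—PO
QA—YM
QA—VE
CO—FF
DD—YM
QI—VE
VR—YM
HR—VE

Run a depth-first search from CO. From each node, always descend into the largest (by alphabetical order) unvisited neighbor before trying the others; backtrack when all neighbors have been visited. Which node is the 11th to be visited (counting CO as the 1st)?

LQ

Visit CO
CO → VE
VE → QI
QI → VR
VR → YM
YM → QA
QA → HO
QA → FF
FF → PO
PO → TV
TV → LQ
LQ → PV
LQ → JB
JB → HR
TV → DD
PO → MT
QI → OP
QI → KL

Visit order: CO, VE, QI, VR, YM, QA, HO, FF, PO, TV, LQ, PV, JB, HR, DD, MT, OP, KL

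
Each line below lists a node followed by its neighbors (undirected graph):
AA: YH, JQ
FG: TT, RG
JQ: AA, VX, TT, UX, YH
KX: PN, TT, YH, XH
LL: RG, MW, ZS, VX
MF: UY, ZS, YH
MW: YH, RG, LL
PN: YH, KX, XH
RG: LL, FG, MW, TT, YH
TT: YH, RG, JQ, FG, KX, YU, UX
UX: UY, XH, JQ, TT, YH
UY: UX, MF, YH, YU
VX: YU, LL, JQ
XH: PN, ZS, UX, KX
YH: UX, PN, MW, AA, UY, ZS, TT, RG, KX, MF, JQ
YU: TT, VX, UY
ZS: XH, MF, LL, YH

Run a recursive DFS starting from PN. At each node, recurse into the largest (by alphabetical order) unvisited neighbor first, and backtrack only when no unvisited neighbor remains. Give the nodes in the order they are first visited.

PN, YH, ZS, XH, UX, UY, YU, VX, LL, RG, TT, KX, JQ, AA, FG, MW, MF

Visit PN
PN → YH
YH → ZS
ZS → XH
XH → UX
UX → UY
UY → YU
YU → VX
VX → LL
LL → RG
RG → TT
TT → KX
TT → JQ
JQ → AA
TT → FG
RG → MW
UY → MF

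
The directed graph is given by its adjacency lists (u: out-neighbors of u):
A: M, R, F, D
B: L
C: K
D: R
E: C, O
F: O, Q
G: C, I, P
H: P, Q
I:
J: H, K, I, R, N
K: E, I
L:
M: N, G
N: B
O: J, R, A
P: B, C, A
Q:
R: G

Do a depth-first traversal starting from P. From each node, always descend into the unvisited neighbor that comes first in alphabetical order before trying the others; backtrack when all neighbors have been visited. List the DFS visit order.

P A D R G C K E O J H Q I N B L F M

Visit P
P → A
A → D
D → R
R → G
G → C
C → K
K → E
E → O
O → J
J → H
H → Q
J → I
J → N
N → B
B → L
A → F
A → M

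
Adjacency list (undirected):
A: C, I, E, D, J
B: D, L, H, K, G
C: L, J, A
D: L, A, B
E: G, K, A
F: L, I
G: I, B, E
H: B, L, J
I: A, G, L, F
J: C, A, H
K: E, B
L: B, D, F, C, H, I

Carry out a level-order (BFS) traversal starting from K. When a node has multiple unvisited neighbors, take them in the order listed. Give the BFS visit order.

Visit K; enqueue E, B → queue [E, B]
Visit E; enqueue G, A → queue [B, G, A]
Visit B; enqueue D, L, H → queue [G, A, D, L, H]
Visit G; enqueue I → queue [A, D, L, H, I]
Visit A; enqueue C, J → queue [D, L, H, I, C, J]
Visit D → queue [L, H, I, C, J]
Visit L; enqueue F → queue [H, I, C, J, F]
Visit H → queue [I, C, J, F]
Visit I → queue [C, J, F]
Visit C → queue [J, F]
Visit J → queue [F]
Visit F → queue []

K -> E -> B -> G -> A -> D -> L -> H -> I -> C -> J -> F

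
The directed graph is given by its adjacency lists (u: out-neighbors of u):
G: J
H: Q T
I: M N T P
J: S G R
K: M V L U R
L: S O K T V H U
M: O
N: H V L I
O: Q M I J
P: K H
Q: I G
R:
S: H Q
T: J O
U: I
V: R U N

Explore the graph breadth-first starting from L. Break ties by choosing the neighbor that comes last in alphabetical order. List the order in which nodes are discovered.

L V U T S O K H R N I J Q M P G

Visit L; enqueue V, U, T, S, O, K, H → queue [V, U, T, S, O, K, H]
Visit V; enqueue R, N → queue [U, T, S, O, K, H, R, N]
Visit U; enqueue I → queue [T, S, O, K, H, R, N, I]
Visit T; enqueue J → queue [S, O, K, H, R, N, I, J]
Visit S; enqueue Q → queue [O, K, H, R, N, I, J, Q]
Visit O; enqueue M → queue [K, H, R, N, I, J, Q, M]
Visit K → queue [H, R, N, I, J, Q, M]
Visit H → queue [R, N, I, J, Q, M]
Visit R → queue [N, I, J, Q, M]
Visit N → queue [I, J, Q, M]
Visit I; enqueue P → queue [J, Q, M, P]
Visit J; enqueue G → queue [Q, M, P, G]
Visit Q → queue [M, P, G]
Visit M → queue [P, G]
Visit P → queue [G]
Visit G → queue []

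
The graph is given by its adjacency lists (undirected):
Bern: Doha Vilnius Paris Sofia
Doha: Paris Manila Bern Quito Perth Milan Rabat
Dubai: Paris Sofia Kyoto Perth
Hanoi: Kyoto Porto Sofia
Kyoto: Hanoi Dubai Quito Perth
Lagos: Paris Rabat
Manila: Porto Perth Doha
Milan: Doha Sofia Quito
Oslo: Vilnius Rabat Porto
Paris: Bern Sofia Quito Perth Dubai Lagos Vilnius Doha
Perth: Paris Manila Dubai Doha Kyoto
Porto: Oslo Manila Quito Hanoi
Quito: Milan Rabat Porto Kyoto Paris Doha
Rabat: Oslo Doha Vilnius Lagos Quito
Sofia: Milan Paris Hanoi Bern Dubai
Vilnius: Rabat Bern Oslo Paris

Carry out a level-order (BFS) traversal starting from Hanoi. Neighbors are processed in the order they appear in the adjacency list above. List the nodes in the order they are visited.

Visit Hanoi; enqueue Kyoto, Porto, Sofia → queue [Kyoto, Porto, Sofia]
Visit Kyoto; enqueue Dubai, Quito, Perth → queue [Porto, Sofia, Dubai, Quito, Perth]
Visit Porto; enqueue Oslo, Manila → queue [Sofia, Dubai, Quito, Perth, Oslo, Manila]
Visit Sofia; enqueue Milan, Paris, Bern → queue [Dubai, Quito, Perth, Oslo, Manila, Milan, Paris, Bern]
Visit Dubai → queue [Quito, Perth, Oslo, Manila, Milan, Paris, Bern]
Visit Quito; enqueue Rabat, Doha → queue [Perth, Oslo, Manila, Milan, Paris, Bern, Rabat, Doha]
Visit Perth → queue [Oslo, Manila, Milan, Paris, Bern, Rabat, Doha]
Visit Oslo; enqueue Vilnius → queue [Manila, Milan, Paris, Bern, Rabat, Doha, Vilnius]
Visit Manila → queue [Milan, Paris, Bern, Rabat, Doha, Vilnius]
Visit Milan → queue [Paris, Bern, Rabat, Doha, Vilnius]
Visit Paris; enqueue Lagos → queue [Bern, Rabat, Doha, Vilnius, Lagos]
Visit Bern → queue [Rabat, Doha, Vilnius, Lagos]
Visit Rabat → queue [Doha, Vilnius, Lagos]
Visit Doha → queue [Vilnius, Lagos]
Visit Vilnius → queue [Lagos]
Visit Lagos → queue []

Hanoi, Kyoto, Porto, Sofia, Dubai, Quito, Perth, Oslo, Manila, Milan, Paris, Bern, Rabat, Doha, Vilnius, Lagos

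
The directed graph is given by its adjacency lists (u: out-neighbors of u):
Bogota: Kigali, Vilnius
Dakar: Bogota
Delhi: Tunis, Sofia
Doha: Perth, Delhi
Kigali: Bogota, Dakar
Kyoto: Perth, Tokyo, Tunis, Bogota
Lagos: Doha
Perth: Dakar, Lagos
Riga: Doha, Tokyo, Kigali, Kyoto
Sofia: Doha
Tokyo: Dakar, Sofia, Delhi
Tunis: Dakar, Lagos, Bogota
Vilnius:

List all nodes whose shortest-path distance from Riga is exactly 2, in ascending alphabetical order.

Bogota, Dakar, Delhi, Perth, Sofia, Tunis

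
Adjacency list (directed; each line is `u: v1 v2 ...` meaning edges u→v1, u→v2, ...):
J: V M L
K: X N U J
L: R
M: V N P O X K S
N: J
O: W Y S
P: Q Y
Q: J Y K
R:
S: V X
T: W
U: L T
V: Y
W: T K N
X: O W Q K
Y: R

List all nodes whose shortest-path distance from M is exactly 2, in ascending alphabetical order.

Level 0: M
Level 1: K, N, O, P, S, V, X
Level 2: J, Q, U, W, Y
Level 3: L, R, T

J, Q, U, W, Y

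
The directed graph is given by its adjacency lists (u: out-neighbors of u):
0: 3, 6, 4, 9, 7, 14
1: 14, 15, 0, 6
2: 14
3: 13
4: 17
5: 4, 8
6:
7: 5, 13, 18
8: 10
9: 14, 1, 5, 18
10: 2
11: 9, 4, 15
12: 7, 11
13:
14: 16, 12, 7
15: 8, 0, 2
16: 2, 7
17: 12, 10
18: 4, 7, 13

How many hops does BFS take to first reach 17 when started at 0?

Level 0: 0
Level 1: 3, 4, 6, 7, 9, 14
Level 2: 1, 5, 12, 13, 16, 17, 18
Level 3: 2, 8, 10, 11, 15
17 first appears at level 2.

2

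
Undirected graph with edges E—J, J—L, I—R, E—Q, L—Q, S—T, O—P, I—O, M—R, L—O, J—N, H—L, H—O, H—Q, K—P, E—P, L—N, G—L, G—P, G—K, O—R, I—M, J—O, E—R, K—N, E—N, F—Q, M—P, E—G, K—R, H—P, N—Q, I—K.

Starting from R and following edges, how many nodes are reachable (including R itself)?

BFS from R visits: R, E, I, K, M, O, G, J, N, P, Q, H, L, F
Reachable nodes: 14 of 16 total.

14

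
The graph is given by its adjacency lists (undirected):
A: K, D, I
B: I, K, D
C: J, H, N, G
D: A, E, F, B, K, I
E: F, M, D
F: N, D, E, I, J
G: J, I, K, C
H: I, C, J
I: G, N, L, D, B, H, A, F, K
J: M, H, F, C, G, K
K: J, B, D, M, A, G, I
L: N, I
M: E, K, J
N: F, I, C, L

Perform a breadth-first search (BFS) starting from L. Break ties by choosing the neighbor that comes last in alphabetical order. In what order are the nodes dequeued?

L -> N -> I -> F -> C -> K -> H -> G -> D -> B -> A -> J -> E -> M

Visit L; enqueue N, I → queue [N, I]
Visit N; enqueue F, C → queue [I, F, C]
Visit I; enqueue K, H, G, D, B, A → queue [F, C, K, H, G, D, B, A]
Visit F; enqueue J, E → queue [C, K, H, G, D, B, A, J, E]
Visit C → queue [K, H, G, D, B, A, J, E]
Visit K; enqueue M → queue [H, G, D, B, A, J, E, M]
Visit H → queue [G, D, B, A, J, E, M]
Visit G → queue [D, B, A, J, E, M]
Visit D → queue [B, A, J, E, M]
Visit B → queue [A, J, E, M]
Visit A → queue [J, E, M]
Visit J → queue [E, M]
Visit E → queue [M]
Visit M → queue []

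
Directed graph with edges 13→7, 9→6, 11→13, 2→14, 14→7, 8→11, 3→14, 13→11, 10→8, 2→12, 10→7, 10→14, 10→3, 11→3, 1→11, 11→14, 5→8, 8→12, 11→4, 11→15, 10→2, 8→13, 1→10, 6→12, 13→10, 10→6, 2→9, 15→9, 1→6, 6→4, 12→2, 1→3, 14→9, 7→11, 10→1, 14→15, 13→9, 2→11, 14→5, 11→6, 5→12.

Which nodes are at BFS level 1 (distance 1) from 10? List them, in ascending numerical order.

1, 2, 3, 6, 7, 8, 14

Level 0: 10
Level 1: 1, 2, 3, 6, 7, 8, 14
Level 2: 4, 5, 9, 11, 12, 13, 15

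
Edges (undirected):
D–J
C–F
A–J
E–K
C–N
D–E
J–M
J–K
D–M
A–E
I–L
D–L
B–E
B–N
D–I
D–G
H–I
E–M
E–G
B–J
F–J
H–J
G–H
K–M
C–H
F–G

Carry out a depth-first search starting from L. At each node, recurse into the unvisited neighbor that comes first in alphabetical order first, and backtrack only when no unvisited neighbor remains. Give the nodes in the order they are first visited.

L -> D -> E -> A -> J -> B -> N -> C -> F -> G -> H -> I -> K -> M

Visit L
L → D
D → E
E → A
A → J
J → B
B → N
N → C
C → F
F → G
G → H
H → I
J → K
K → M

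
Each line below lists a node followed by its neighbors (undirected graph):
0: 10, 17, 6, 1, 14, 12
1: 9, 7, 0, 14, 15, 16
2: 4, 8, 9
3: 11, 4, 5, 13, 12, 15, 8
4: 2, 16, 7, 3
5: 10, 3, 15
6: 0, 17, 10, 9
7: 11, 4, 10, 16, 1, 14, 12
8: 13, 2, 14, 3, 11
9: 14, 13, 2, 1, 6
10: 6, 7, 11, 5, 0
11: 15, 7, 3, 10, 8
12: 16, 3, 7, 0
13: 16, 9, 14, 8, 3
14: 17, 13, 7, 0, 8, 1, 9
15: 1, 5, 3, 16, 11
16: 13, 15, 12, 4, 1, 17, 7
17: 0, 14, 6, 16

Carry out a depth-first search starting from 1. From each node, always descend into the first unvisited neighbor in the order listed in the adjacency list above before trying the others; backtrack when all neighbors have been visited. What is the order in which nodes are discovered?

Visit 1
1 → 9
9 → 14
14 → 17
17 → 0
0 → 10
10 → 6
10 → 7
7 → 11
11 → 15
15 → 5
5 → 3
3 → 4
4 → 2
2 → 8
8 → 13
13 → 16
16 → 12

1, 9, 14, 17, 0, 10, 6, 7, 11, 15, 5, 3, 4, 2, 8, 13, 16, 12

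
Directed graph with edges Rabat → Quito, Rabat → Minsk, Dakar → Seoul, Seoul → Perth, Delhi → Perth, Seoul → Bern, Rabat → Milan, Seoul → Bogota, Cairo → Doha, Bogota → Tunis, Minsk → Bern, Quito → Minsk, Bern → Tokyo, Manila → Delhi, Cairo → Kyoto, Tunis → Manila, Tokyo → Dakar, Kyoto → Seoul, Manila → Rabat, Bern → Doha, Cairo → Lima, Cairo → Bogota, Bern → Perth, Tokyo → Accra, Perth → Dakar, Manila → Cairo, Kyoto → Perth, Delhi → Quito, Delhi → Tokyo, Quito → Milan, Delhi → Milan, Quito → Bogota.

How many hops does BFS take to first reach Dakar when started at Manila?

Level 0: Manila
Level 1: Cairo, Delhi, Rabat
Level 2: Bogota, Doha, Kyoto, Lima, Milan, Minsk, Perth, Quito, Tokyo
Level 3: Accra, Bern, Dakar, Seoul, Tunis
Dakar first appears at level 3.

3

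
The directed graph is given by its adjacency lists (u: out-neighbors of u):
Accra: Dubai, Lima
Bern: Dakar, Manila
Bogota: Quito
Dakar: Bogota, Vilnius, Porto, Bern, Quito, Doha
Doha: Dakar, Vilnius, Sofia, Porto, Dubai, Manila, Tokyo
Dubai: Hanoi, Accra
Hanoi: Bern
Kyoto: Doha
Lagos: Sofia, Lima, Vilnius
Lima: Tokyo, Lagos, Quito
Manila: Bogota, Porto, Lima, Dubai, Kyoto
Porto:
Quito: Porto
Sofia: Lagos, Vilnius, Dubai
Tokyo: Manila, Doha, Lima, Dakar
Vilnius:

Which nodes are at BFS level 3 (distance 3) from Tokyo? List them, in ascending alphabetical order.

Accra, Hanoi

Level 0: Tokyo
Level 1: Dakar, Doha, Lima, Manila
Level 2: Bern, Bogota, Dubai, Kyoto, Lagos, Porto, Quito, Sofia, Vilnius
Level 3: Accra, Hanoi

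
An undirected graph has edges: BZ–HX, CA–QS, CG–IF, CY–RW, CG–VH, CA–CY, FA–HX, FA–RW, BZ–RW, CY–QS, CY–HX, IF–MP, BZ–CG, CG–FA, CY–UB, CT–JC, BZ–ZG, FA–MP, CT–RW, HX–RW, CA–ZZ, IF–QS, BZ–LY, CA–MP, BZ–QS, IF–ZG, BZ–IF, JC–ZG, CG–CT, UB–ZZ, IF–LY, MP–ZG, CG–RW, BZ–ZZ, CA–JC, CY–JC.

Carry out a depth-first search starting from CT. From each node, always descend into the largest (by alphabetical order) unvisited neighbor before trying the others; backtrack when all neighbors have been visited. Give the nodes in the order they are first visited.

Visit CT
CT → RW
RW → HX
HX → FA
FA → MP
MP → ZG
ZG → JC
JC → CY
CY → UB
UB → ZZ
ZZ → CA
CA → QS
QS → IF
IF → LY
LY → BZ
BZ → CG
CG → VH

CT, RW, HX, FA, MP, ZG, JC, CY, UB, ZZ, CA, QS, IF, LY, BZ, CG, VH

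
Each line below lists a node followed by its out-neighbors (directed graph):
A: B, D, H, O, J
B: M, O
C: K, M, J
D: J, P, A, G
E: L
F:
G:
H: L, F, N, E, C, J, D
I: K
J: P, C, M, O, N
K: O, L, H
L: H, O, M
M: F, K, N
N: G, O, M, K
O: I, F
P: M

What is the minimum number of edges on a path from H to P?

2

Level 0: H
Level 1: C, D, E, F, J, L, N
Level 2: A, G, K, M, O, P
Level 3: B, I
P first appears at level 2.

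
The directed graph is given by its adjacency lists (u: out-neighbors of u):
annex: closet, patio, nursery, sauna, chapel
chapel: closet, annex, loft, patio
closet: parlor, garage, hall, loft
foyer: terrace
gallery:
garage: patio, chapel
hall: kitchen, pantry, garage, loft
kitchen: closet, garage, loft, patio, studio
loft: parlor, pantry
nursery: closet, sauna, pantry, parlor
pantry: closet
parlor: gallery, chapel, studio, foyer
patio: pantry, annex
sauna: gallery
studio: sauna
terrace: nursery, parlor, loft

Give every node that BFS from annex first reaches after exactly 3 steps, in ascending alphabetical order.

Level 0: annex
Level 1: chapel, closet, nursery, patio, sauna
Level 2: gallery, garage, hall, loft, pantry, parlor
Level 3: foyer, kitchen, studio
Level 4: terrace

foyer, kitchen, studio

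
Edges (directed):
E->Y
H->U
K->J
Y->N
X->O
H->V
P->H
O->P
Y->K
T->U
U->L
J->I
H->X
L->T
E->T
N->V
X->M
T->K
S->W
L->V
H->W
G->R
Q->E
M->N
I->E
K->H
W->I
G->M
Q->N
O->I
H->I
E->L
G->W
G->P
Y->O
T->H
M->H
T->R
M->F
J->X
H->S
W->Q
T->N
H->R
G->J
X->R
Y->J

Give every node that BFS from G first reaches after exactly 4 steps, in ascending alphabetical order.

L, T, Y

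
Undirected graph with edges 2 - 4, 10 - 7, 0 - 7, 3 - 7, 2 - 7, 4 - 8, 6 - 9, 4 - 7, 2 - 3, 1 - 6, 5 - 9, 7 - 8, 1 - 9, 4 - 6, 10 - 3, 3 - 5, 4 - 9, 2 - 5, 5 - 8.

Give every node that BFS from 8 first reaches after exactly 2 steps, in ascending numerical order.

Level 0: 8
Level 1: 4, 5, 7
Level 2: 0, 2, 3, 6, 9, 10
Level 3: 1

0, 2, 3, 6, 9, 10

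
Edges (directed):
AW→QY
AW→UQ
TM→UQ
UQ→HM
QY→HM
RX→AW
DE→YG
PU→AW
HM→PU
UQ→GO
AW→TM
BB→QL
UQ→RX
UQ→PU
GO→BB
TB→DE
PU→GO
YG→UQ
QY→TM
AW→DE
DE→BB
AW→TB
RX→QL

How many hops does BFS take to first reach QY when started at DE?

5

Level 0: DE
Level 1: BB, YG
Level 2: QL, UQ
Level 3: GO, HM, PU, RX
Level 4: AW
Level 5: QY, TB, TM
QY first appears at level 5.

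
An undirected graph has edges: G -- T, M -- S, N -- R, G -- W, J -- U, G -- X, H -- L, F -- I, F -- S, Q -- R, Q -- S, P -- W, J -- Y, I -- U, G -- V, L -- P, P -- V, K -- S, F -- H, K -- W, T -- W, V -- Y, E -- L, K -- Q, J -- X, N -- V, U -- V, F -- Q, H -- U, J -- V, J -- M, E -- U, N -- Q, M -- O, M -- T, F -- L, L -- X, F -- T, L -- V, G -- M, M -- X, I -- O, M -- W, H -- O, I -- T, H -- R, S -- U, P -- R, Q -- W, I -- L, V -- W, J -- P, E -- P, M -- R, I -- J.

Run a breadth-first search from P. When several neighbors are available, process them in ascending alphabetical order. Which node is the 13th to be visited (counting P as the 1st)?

F

Visit P; enqueue E, J, L, R, V, W → queue [E, J, L, R, V, W]
Visit E; enqueue U → queue [J, L, R, V, W, U]
Visit J; enqueue I, M, X, Y → queue [L, R, V, W, U, I, M, X, Y]
Visit L; enqueue F, H → queue [R, V, W, U, I, M, X, Y, F, H]
Visit R; enqueue N, Q → queue [V, W, U, I, M, X, Y, F, H, N, Q]
Visit V; enqueue G → queue [W, U, I, M, X, Y, F, H, N, Q, G]
Visit W; enqueue K, T → queue [U, I, M, X, Y, F, H, N, Q, G, K, T]
Visit U; enqueue S → queue [I, M, X, Y, F, H, N, Q, G, K, T, S]
Visit I; enqueue O → queue [M, X, Y, F, H, N, Q, G, K, T, S, O]
Visit M → queue [X, Y, F, H, N, Q, G, K, T, S, O]
Visit X → queue [Y, F, H, N, Q, G, K, T, S, O]
Visit Y → queue [F, H, N, Q, G, K, T, S, O]
Visit F → queue [H, N, Q, G, K, T, S, O]
Visit H → queue [N, Q, G, K, T, S, O]
Visit N → queue [Q, G, K, T, S, O]
Visit Q → queue [G, K, T, S, O]
Visit G → queue [K, T, S, O]
Visit K → queue [T, S, O]
Visit T → queue [S, O]
Visit S → queue [O]
Visit O → queue []

Visit order: P, E, J, L, R, V, W, U, I, M, X, Y, F, H, N, Q, G, K, T, S, O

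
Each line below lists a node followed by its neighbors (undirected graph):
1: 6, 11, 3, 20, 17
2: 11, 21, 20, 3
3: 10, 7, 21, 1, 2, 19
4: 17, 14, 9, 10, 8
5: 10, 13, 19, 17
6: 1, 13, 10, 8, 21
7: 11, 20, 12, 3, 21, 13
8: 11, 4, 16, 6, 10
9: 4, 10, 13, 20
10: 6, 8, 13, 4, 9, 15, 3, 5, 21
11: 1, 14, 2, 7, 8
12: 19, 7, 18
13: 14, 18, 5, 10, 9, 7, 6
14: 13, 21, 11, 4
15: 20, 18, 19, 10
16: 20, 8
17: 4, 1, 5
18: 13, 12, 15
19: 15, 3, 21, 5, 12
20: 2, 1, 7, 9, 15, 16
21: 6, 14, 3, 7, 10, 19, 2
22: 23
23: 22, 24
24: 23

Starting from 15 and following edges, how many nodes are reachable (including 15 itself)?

BFS from 15 visits: 15, 20, 18, 19, 10, 2, 1, 7, 9, 16, 13, 12, 3, 21, 5, 6, 8, 4, 11, 17, 14
Reachable nodes: 21 of 24 total.

21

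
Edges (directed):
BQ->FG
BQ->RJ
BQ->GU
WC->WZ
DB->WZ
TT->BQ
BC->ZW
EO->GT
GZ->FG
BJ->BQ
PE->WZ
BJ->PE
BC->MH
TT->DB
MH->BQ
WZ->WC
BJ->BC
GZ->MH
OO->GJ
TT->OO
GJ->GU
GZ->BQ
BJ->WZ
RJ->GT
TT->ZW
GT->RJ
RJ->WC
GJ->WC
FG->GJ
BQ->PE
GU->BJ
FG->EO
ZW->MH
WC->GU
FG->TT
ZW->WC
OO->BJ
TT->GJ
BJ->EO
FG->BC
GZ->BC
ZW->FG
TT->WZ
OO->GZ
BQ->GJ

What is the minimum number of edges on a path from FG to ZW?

2

Level 0: FG
Level 1: BC, EO, GJ, TT
Level 2: BQ, DB, GT, GU, MH, OO, WC, WZ, ZW
Level 3: BJ, GZ, PE, RJ
ZW first appears at level 2.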